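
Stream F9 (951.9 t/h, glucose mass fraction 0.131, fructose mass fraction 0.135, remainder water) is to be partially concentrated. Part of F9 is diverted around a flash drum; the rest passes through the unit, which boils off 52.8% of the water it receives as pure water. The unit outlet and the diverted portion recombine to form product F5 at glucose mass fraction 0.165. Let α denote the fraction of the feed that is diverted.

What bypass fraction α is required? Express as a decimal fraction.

All 951.9×0.131 = 124.7 t/h of glucose reaches F5, so F5 = 124.7/0.165 = 755.75 t/h and vapour = 196.15 t/h.
The evaporator receives (1−α)·951.9 of feed at 0.734 water and removes 0.528 of that water:
0.528×0.734×(1−α)×951.9 = 196.15
(1−α) = 196.15/368.91 = 0.5317;  α = 0.4683.

0.468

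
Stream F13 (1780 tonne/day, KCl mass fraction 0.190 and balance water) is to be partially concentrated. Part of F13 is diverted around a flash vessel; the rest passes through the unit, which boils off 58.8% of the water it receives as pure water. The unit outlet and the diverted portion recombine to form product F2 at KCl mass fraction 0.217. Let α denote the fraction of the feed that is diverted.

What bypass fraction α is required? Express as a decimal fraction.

0.739

All 1780×0.190 = 338.2 tonne/day of KCl reaches F2, so F2 = 338.2/0.217 = 1558.5 tonne/day and vapour = 221.47 tonne/day.
The evaporator receives (1−α)·1780 of feed at 0.810 water and removes 0.588 of that water:
0.588×0.810×(1−α)×1780 = 221.47
(1−α) = 221.47/847.78 = 0.2612;  α = 0.7388.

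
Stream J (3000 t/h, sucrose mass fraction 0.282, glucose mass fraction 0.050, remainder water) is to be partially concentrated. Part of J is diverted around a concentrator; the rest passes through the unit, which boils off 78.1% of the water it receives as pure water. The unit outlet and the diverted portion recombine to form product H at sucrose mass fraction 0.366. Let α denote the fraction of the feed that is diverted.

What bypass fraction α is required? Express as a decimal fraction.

0.560

All 3000×0.282 = 846 t/h of sucrose reaches H, so H = 846/0.366 = 2311.5 t/h and vapour = 688.52 t/h.
The evaporator receives (1−α)·3000 of feed at 0.668 water and removes 0.781 of that water:
0.781×0.668×(1−α)×3000 = 688.52
(1−α) = 688.52/1565.1 = 0.4399;  α = 0.5601.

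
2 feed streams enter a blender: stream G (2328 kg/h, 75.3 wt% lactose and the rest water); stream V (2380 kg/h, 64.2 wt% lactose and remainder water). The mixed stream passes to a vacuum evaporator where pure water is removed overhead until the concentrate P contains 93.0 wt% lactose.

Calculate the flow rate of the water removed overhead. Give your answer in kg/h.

lactose entering = 2328×0.753 + 2380×0.642 = 3280.9 kg/h.
All lactose reports to P, so P = 3280.9/0.930 = 3527.9 kg/h.
Total feed = 4708 kg/h; overhead = 4708 − 3527.9 = 1180.1 kg/h.

1180 kg/h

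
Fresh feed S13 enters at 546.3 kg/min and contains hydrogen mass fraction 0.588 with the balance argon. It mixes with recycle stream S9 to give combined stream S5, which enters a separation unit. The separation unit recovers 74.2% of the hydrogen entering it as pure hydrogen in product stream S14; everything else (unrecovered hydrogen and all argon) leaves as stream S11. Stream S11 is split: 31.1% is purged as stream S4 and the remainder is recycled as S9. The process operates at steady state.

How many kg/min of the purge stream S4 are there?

argon enters only via S13 and leaves only via the purge: 546.3×0.412 = 0.311×(argon in S11), and the separation unit passes all argon, so argon in S5 = argon in S11 = 723.72 kg/min.
hydrogen in S5: m_A = 546.3×0.588 + (1−0.311)·(1−0.742)·m_A, so m_A = 321.22/0.8222 = 390.67 kg/min.
S11 = (1−0.742)×390.67 + 723.72 = 824.51 kg/min.
Purge S4 = 0.311×824.51 = 256.42 kg/min.

256.4 kg/min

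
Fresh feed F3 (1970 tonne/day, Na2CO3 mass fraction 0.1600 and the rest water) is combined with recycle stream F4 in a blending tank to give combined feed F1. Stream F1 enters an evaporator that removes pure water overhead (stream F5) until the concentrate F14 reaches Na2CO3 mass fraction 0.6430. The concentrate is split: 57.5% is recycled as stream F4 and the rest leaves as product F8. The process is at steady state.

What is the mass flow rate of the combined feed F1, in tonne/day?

Overall Na2CO3 balance (none leaves overhead): Na2CO3 in fresh feed = Na2CO3 in product, i.e. 1970×0.160 = (1−0.575)·F14·0.643.
F14 = 315.2/(0.643×0.425) = 1153.4 tonne/day.
Recycle F4 = 0.575×1153.4 = 663.21 tonne/day.
Combined feed F1 = 1970 + 663.21 = 2633.2 tonne/day.

2633 tonne/day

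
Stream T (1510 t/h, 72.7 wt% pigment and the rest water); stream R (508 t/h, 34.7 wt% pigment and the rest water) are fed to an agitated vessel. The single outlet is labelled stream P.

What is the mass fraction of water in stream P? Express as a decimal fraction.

Total flow out = 1510 + 508 = 2018 t/h.
water in = 1510×0.273 + 508×0.653 = 743.95 t/h.
water mass fraction in P = 743.95/2018 = 0.3687.

0.3687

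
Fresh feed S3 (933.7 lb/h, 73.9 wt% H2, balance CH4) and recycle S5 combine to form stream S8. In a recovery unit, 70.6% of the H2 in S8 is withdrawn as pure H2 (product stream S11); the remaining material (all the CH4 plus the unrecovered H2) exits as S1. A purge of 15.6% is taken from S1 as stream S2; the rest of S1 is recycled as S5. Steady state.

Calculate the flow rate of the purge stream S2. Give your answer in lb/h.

CH4 enters only via S3 and leaves only via the purge: 933.7×0.261 = 0.156×(CH4 in S1), and the recovery unit passes all CH4, so CH4 in S8 = CH4 in S1 = 1562.2 lb/h.
H2 in S8: m_A = 933.7×0.739 + (1−0.156)·(1−0.706)·m_A, so m_A = 690/0.7519 = 917.72 lb/h.
S1 = (1−0.706)×917.72 + 1562.2 = 1832 lb/h.
Purge S2 = 0.156×1832 = 285.79 lb/h.

285.8 lb/h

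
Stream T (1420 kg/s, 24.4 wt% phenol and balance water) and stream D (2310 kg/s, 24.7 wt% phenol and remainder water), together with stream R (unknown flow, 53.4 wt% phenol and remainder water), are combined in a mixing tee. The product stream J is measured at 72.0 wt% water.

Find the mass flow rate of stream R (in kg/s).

501.4 kg/s

Let R be the unknown flow. Total out = 3730 + R.
water balance: 2812.9 + 0.466·R = 0.720·(3730 + R)
(0.466 − 0.720)·R = 0.720×3730 − 2812.9 = -127.35
R = -127.35 / -0.254 = 501.38 kg/s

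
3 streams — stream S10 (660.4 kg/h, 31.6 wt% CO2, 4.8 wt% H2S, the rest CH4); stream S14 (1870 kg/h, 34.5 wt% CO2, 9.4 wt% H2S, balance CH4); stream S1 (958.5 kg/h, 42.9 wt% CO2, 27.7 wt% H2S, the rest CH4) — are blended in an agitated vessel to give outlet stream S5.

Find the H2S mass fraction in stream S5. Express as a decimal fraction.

0.1356

Total flow out = 660.4 + 1870 + 958.5 = 3488.9 kg/h.
H2S in = 660.4×0.048 + 1870×0.094 + 958.5×0.277 = 472.98 kg/h.
H2S mass fraction in S5 = 472.98/3488.9 = 0.1356.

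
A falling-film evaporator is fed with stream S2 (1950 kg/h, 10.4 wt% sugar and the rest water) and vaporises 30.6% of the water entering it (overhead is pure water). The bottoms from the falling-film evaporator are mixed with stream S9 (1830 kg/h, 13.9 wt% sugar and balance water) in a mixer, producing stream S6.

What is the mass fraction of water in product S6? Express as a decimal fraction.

Vapour removed = 0.306×0.896×1950 = 534.64 kg/h; concentrate = 1415.4 kg/h.
water reaching the mixer = 1212.6 (from concentrate) + 1830×0.861 = 2788.2 kg/h.
Product flow = 1415.4 + 1830 = 3245.4 kg/h; water fraction = 0.8591.

0.8591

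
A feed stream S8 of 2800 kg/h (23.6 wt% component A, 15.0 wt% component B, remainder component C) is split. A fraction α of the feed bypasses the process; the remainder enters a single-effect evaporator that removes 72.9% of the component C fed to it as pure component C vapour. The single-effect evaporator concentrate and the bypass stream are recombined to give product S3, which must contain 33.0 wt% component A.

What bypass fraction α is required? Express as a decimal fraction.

All 2800×0.236 = 660.8 kg/h of component A reaches S3, so S3 = 660.8/0.330 = 2002.4 kg/h and vapour = 797.58 kg/h.
The evaporator receives (1−α)·2800 of feed at 0.614 component C and removes 0.729 of that component C:
0.729×0.614×(1−α)×2800 = 797.58
(1−α) = 797.58/1253.3 = 0.6364;  α = 0.3636.

0.364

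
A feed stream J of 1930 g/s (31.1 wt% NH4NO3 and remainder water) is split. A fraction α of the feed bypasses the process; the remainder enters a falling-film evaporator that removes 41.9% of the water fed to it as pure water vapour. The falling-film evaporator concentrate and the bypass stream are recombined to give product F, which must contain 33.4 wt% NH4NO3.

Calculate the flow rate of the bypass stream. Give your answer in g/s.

All 1930×0.311 = 600.23 g/s of NH4NO3 reaches F, so F = 600.23/0.334 = 1797.1 g/s and vapour = 132.9 g/s.
The evaporator receives (1−α)·1930 of feed at 0.689 water and removes 0.419 of that water:
0.419×0.689×(1−α)×1930 = 132.9
(1−α) = 132.9/557.17 = 0.2385;  α = 0.7615.
Bypass flow = 0.7615×1930 = 1469.6 g/s.

1470 g/s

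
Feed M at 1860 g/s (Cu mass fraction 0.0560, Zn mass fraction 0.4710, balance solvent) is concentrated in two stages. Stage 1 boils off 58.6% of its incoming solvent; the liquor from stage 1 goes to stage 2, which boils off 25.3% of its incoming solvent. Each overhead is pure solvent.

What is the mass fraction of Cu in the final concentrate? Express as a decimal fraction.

0.0832

solvent in feed = 1860×0.473 = 879.78 g/s.
After stage 1: solvent left = (1−0.586)×879.78 = 364.23; stream total = 1344.4 g/s.
After stage 2: solvent left = (1−0.253)×364.23 = 272.08; final concentrate = 1252.3 g/s.
Cu fraction = 104.16/1252.3 = 0.0832.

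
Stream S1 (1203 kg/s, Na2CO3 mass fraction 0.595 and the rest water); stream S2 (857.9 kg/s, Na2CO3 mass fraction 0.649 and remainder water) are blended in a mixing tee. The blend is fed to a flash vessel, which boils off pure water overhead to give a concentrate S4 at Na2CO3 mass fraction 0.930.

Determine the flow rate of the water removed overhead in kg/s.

692.6 kg/s

Na2CO3 entering = 1203×0.595 + 857.9×0.649 = 1272.6 kg/s.
All Na2CO3 reports to S4, so S4 = 1272.6/0.930 = 1368.3 kg/s.
Total feed = 2060.9 kg/s; overhead = 2060.9 − 1368.3 = 692.55 kg/s.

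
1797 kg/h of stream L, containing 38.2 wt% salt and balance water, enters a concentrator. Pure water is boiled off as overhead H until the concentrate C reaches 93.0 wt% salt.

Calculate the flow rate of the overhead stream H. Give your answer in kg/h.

salt is conserved: 1797×0.382 = 686.45 kg/h all reports to the concentrate.
Concentrate = 686.45/(target fraction) = 738.12 kg/h.
Overhead = 1797 − 738.12 = 1058.9 kg/h.

1059 kg/h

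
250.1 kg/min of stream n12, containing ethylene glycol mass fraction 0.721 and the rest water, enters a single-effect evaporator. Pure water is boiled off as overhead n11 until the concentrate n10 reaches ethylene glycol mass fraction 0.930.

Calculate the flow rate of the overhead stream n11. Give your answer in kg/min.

56.21 kg/min

ethylene glycol is conserved: 250.1×0.721 = 180.32 kg/min all reports to the concentrate.
Concentrate = 180.32/(target fraction) = 193.89 kg/min.
Overhead = 250.1 − 193.89 = 56.205 kg/min.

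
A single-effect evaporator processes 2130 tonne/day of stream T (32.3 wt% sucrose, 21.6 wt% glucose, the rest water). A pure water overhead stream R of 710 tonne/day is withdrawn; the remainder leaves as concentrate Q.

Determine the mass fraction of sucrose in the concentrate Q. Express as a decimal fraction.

0.484

sucrose is not removed: 2130×0.323 = 687.99 tonne/day of sucrose enters Q.
Concentrate = 2130 − 710 = 1420 tonne/day.
Mass fraction = 687.99/1420 = 0.484.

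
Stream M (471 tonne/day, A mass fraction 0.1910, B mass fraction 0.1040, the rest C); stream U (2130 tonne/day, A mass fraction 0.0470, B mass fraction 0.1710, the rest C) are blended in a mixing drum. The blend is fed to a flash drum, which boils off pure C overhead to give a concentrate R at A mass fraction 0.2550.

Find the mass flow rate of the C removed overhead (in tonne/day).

A entering = 471×0.191 + 2130×0.047 = 190.07 tonne/day.
All A reports to R, so R = 190.07/0.255 = 745.38 tonne/day.
Total feed = 2601 tonne/day; overhead = 2601 − 745.38 = 1855.6 tonne/day.

1856 tonne/day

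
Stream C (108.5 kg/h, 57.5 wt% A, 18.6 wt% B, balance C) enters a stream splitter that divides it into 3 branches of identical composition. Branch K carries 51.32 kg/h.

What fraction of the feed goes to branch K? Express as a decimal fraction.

Fraction to K = 51.32/108.5 = 0.4730.

0.473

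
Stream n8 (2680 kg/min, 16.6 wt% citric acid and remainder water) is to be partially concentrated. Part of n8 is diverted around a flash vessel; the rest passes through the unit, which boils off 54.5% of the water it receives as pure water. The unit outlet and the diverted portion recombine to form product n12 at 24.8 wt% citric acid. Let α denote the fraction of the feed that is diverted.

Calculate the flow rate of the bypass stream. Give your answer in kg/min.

All 2680×0.166 = 444.88 kg/min of citric acid reaches n12, so n12 = 444.88/0.248 = 1793.9 kg/min and vapour = 886.13 kg/min.
The evaporator receives (1−α)·2680 of feed at 0.834 water and removes 0.545 of that water:
0.545×0.834×(1−α)×2680 = 886.13
(1−α) = 886.13/1218.1 = 0.7274;  α = 0.2726.
Bypass flow = 0.2726×2680 = 730.45 kg/min.

730.4 kg/min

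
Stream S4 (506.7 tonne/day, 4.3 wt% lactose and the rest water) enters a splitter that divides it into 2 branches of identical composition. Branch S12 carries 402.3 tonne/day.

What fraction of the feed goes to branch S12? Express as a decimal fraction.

Fraction to S12 = 402.3/506.7 = 0.7940.

0.794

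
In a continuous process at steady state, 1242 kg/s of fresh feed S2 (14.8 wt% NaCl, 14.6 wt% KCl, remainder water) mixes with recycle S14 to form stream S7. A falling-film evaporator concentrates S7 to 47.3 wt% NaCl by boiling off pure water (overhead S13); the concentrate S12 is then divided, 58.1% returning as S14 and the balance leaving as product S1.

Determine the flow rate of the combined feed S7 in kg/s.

Overall NaCl balance (none leaves overhead): NaCl in fresh feed = NaCl in product, i.e. 1242×0.148 = (1−0.581)·S12·0.473.
S12 = 183.82/(0.473×0.419) = 927.49 kg/s.
Recycle S14 = 0.581×927.49 = 538.87 kg/s.
Combined feed S7 = 1242 + 538.87 = 1780.9 kg/s.

1781 kg/s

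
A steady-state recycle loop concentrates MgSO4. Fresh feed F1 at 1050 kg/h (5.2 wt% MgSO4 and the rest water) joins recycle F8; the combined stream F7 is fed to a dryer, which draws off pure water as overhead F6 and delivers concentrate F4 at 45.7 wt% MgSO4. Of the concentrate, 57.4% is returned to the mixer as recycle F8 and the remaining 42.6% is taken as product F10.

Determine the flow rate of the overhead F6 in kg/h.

930.5 kg/h

Overall MgSO4 balance (none leaves overhead): MgSO4 in fresh feed = MgSO4 in product, i.e. 1050×0.052 = (1−0.574)·F4·0.457.
F4 = 54.6/(0.457×0.426) = 280.46 kg/h.
Recycle F8 = 0.574×280.46 = 160.98 kg/h.
Combined feed F7 = 1050 + 160.98 = 1211 kg/h.
Overhead F6 = F7 − F4 = 1211 − 280.46 = 930.53 kg/h.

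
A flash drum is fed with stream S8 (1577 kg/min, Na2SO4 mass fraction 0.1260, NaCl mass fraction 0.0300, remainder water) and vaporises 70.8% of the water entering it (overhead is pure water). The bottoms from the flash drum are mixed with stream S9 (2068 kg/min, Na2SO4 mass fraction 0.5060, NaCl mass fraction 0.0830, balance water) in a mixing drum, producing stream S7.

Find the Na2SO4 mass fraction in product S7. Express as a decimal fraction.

0.4607

Vapour removed = 0.708×0.844×1577 = 942.34 kg/min; concentrate = 634.66 kg/min.
Na2SO4 reaching the mixer = 198.7 (from concentrate) + 2068×0.506 = 1245.1 kg/min.
Product flow = 634.66 + 2068 = 2702.7 kg/min; Na2SO4 fraction = 0.4607.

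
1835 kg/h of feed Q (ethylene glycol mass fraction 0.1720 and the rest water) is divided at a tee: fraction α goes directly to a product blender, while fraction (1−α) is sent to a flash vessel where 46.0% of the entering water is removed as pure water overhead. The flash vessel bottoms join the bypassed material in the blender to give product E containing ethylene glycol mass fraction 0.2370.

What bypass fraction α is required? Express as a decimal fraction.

All 1835×0.172 = 315.62 kg/h of ethylene glycol reaches E, so E = 315.62/0.237 = 1331.7 kg/h and vapour = 503.27 kg/h.
The evaporator receives (1−α)·1835 of feed at 0.828 water and removes 0.460 of that water:
0.460×0.828×(1−α)×1835 = 503.27
(1−α) = 503.27/698.91 = 0.7201;  α = 0.2799.

0.280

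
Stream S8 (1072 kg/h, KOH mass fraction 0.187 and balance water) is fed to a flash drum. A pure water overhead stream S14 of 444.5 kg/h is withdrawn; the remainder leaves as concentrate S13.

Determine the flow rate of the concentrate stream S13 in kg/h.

Concentrate = 1072 − 444.5 = 627.5 kg/h.

627.5 kg/h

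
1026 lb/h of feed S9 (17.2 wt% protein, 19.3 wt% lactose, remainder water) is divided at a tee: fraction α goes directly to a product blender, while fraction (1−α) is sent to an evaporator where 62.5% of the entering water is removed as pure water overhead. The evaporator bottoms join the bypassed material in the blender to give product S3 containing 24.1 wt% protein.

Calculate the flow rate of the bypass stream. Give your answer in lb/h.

All 1026×0.172 = 176.47 lb/h of protein reaches S3, so S3 = 176.47/0.241 = 732.25 lb/h and vapour = 293.75 lb/h.
The evaporator receives (1−α)·1026 of feed at 0.635 water and removes 0.625 of that water:
0.625×0.635×(1−α)×1026 = 293.75
(1−α) = 293.75/407.19 = 0.7214;  α = 0.2786.
Bypass flow = 0.2786×1026 = 285.84 lb/h.

285.8 lb/h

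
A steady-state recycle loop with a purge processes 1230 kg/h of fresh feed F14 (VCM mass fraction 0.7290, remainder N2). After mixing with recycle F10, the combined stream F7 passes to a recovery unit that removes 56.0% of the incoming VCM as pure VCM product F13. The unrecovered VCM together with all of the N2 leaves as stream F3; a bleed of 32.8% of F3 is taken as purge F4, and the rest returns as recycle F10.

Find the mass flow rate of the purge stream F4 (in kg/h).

N2 enters only via F14 and leaves only via the purge: 1230×0.271 = 0.328×(N2 in F3), and the recovery unit passes all N2, so N2 in F7 = N2 in F3 = 1016.3 kg/h.
VCM in F7: m_A = 1230×0.729 + (1−0.328)·(1−0.560)·m_A, so m_A = 896.67/0.7043 = 1273.1 kg/h.
F3 = (1−0.560)×1273.1 + 1016.3 = 1576.4 kg/h.
Purge F4 = 0.328×1576.4 = 517.06 kg/h.

517.1 kg/h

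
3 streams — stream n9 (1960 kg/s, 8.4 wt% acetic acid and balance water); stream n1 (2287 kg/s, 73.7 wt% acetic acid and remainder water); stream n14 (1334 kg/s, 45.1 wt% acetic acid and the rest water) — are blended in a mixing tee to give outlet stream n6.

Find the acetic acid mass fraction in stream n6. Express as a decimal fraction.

0.4393

Total flow out = 1960 + 2287 + 1334 = 5581 kg/s.
acetic acid in = 1960×0.084 + 2287×0.737 + 1334×0.451 = 2451.8 kg/s.
acetic acid mass fraction in n6 = 2451.8/5581 = 0.4393.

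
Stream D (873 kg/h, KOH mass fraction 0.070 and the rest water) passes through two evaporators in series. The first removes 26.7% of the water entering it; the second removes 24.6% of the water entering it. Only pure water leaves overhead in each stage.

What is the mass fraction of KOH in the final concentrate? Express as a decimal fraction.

0.120

water in feed = 873×0.930 = 811.89 kg/h.
After stage 1: water left = (1−0.267)×811.89 = 595.12; stream total = 656.23 kg/h.
After stage 2: water left = (1−0.246)×595.12 = 448.72; final concentrate = 509.83 kg/h.
KOH fraction = 61.11/509.83 = 0.120.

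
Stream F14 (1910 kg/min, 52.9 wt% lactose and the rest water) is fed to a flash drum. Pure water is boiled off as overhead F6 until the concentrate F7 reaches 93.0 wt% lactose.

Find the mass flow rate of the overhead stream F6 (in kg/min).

lactose is conserved: 1910×0.529 = 1010.4 kg/min all reports to the concentrate.
Concentrate = 1010.4/(target fraction) = 1086.4 kg/min.
Overhead = 1910 − 1086.4 = 823.56 kg/min.

823.6 kg/min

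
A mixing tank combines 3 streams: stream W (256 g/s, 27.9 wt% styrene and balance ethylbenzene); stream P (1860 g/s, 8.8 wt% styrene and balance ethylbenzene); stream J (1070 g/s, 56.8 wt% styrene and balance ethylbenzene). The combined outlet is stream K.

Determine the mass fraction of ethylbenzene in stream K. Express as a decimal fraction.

Total flow out = 256 + 1860 + 1070 = 3186 g/s.
ethylbenzene in = 256×0.721 + 1860×0.912 + 1070×0.432 = 2343.1 g/s.
ethylbenzene mass fraction in K = 2343.1/3186 = 0.7354.

0.7354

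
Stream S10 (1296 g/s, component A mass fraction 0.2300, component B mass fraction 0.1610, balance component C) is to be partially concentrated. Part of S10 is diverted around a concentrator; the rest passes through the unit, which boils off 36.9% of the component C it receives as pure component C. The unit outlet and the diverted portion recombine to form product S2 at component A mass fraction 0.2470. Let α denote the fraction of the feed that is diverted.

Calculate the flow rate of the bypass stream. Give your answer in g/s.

899.1 g/s

All 1296×0.230 = 298.08 g/s of component A reaches S2, so S2 = 298.08/0.247 = 1206.8 g/s and vapour = 89.198 g/s.
The evaporator receives (1−α)·1296 of feed at 0.609 component C and removes 0.369 of that component C:
0.369×0.609×(1−α)×1296 = 89.198
(1−α) = 89.198/291.24 = 0.3063;  α = 0.6937.
Bypass flow = 0.6937×1296 = 899.07 g/s.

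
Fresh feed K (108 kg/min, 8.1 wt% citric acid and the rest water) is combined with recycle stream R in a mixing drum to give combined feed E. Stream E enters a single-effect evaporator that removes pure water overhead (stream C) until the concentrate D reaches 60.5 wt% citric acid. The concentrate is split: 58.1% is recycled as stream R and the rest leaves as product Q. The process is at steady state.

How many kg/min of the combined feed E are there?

Overall citric acid balance (none leaves overhead): citric acid in fresh feed = citric acid in product, i.e. 108×0.081 = (1−0.581)·D·0.605.
D = 8.748/(0.605×0.419) = 34.51 kg/min.
Recycle R = 0.581×34.51 = 20.05 kg/min.
Combined feed E = 108 + 20.05 = 128.05 kg/min.

128.1 kg/min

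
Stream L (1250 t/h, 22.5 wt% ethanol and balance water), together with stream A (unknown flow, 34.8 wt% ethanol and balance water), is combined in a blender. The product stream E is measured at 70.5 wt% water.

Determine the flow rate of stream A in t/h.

1651 t/h

Let A be the unknown flow. Total out = 1250 + A.
water balance: 968.75 + 0.652·A = 0.705·(1250 + A)
(0.652 − 0.705)·A = 0.705×1250 − 968.75 = -87.5
A = -87.5 / -0.053 = 1650.9 t/h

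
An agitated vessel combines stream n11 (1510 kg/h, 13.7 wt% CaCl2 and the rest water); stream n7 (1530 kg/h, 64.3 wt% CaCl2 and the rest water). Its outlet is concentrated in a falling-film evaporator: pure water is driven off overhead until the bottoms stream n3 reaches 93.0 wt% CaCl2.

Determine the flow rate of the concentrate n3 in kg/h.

CaCl2 entering = 1510×0.137 + 1530×0.643 = 1190.7 kg/h.
All CaCl2 reports to n3, so n3 = 1190.7/0.930 = 1280.3 kg/h.

1280 kg/h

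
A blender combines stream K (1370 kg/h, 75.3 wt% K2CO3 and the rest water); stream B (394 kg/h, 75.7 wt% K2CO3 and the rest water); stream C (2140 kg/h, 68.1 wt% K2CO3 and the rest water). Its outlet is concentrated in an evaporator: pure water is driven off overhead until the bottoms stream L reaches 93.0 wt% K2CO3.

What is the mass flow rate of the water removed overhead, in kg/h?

907 kg/h

K2CO3 entering = 1370×0.753 + 394×0.757 + 2140×0.681 = 2787.2 kg/h.
All K2CO3 reports to L, so L = 2787.2/0.930 = 2997 kg/h.
Total feed = 3904 kg/h; overhead = 3904 − 2997 = 907 kg/h.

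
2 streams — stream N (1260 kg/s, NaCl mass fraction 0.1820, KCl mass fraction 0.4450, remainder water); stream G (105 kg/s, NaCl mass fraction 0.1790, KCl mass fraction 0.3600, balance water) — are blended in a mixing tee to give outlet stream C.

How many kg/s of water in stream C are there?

518.4 kg/s

water out = water in = 1260×0.373 + 105×0.461 = 518.38 kg/s.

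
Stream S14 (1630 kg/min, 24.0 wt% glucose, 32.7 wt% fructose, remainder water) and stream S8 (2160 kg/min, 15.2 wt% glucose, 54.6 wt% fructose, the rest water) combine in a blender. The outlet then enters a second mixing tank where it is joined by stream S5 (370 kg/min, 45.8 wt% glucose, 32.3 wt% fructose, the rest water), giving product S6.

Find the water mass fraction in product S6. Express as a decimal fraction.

Overall, product flow = 4160 kg/min.
water in = 1630×0.433 + 2160×0.302 + 370×0.219 = 1439.1 kg/min.
water fraction in S6 = 0.346.

0.346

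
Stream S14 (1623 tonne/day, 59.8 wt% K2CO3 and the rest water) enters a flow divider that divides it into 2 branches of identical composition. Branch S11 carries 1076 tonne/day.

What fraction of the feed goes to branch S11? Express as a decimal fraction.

0.663

Fraction to S11 = 1076/1623 = 0.6630.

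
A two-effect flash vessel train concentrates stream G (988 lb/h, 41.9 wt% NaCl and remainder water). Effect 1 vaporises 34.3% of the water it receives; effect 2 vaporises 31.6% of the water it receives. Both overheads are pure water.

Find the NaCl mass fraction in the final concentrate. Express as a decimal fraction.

0.6161

water in feed = 988×0.581 = 574.03 lb/h.
After stage 1: water left = (1−0.343)×574.03 = 377.14; stream total = 791.11 lb/h.
After stage 2: water left = (1−0.316)×377.14 = 257.96; final concentrate = 671.93 lb/h.
NaCl fraction = 413.97/671.93 = 0.6161.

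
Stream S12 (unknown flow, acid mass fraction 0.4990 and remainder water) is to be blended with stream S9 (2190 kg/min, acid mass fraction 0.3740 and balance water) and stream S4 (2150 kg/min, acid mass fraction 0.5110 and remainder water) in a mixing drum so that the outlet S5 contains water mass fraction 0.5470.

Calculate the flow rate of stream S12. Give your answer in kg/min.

Let S12 be the unknown flow. Total out = 4340 + S12.
water balance: 2422.3 + 0.501·S12 = 0.547·(4340 + S12)
(0.501 − 0.547)·S12 = 0.547×4340 − 2422.3 = -48.31
S12 = -48.31 / -0.046 = 1050.2 kg/min

1050 kg/min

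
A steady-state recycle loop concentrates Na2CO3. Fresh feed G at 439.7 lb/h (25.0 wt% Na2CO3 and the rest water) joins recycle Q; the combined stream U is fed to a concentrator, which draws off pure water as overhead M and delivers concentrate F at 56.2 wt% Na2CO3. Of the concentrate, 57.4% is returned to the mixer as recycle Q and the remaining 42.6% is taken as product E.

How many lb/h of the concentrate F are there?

Overall Na2CO3 balance (none leaves overhead): Na2CO3 in fresh feed = Na2CO3 in product, i.e. 439.7×0.250 = (1−0.574)·F·0.562.
F = 109.92/(0.562×0.426) = 459.15 lb/h.

459.1 lb/h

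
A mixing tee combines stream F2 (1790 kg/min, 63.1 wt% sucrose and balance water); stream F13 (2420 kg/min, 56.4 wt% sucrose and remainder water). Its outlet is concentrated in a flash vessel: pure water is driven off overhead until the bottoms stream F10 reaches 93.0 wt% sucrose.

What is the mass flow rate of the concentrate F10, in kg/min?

sucrose entering = 1790×0.631 + 2420×0.564 = 2494.4 kg/min.
All sucrose reports to F10, so F10 = 2494.4/0.930 = 2682.1 kg/min.

2682 kg/min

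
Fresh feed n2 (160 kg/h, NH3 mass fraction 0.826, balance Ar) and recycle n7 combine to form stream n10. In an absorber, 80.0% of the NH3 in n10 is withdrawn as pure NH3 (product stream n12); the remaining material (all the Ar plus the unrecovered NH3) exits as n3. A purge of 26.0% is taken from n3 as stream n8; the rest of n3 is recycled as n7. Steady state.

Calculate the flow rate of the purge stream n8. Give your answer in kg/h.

35.91 kg/h

Ar enters only via n2 and leaves only via the purge: 160×0.174 = 0.260×(Ar in n3), and the absorber passes all Ar, so Ar in n10 = Ar in n3 = 107.08 kg/h.
NH3 in n10: m_A = 160×0.826 + (1−0.260)·(1−0.800)·m_A, so m_A = 132.16/0.8520 = 155.12 kg/h.
n3 = (1−0.800)×155.12 + 107.08 = 138.1 kg/h.
Purge n8 = 0.260×138.1 = 35.906 kg/h.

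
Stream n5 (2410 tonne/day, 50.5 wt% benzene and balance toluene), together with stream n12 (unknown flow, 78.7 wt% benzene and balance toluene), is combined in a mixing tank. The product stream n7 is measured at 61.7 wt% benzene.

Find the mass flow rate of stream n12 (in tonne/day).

1588 tonne/day

Let n12 be the unknown flow. Total out = 2410 + n12.
benzene balance: 1217 + 0.787·n12 = 0.617·(2410 + n12)
(0.787 − 0.617)·n12 = 0.617×2410 − 1217 = 269.92
n12 = 269.92 / 0.170 = 1587.8 tonne/day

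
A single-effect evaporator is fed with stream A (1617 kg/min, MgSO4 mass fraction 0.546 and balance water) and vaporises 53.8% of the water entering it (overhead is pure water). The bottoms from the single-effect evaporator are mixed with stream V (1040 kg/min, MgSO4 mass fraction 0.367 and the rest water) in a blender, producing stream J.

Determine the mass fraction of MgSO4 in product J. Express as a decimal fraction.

0.559

Vapour removed = 0.538×0.454×1617 = 394.96 kg/min; concentrate = 1222 kg/min.
MgSO4 reaching the mixer = 882.88 (from concentrate) + 1040×0.367 = 1264.6 kg/min.
Product flow = 1222 + 1040 = 2262 kg/min; MgSO4 fraction = 0.559.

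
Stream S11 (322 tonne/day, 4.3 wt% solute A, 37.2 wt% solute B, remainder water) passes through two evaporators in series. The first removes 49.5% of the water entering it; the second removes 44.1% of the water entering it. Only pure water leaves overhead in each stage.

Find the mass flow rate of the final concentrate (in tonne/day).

water in feed = 322×0.585 = 188.37 tonne/day.
After stage 1: water left = (1−0.495)×188.37 = 95.127; stream total = 228.76 tonne/day.
After stage 2: water left = (1−0.441)×95.127 = 53.176; final concentrate = 186.81 tonne/day.

186.8 tonne/day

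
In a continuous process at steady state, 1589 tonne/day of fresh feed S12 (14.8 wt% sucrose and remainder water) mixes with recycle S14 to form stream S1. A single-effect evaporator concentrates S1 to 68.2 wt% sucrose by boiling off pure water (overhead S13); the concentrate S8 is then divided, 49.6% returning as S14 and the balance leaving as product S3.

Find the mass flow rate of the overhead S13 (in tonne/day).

1244 tonne/day

Overall sucrose balance (none leaves overhead): sucrose in fresh feed = sucrose in product, i.e. 1589×0.148 = (1−0.496)·S8·0.682.
S8 = 235.17/(0.682×0.504) = 684.18 tonne/day.
Recycle S14 = 0.496×684.18 = 339.35 tonne/day.
Combined feed S1 = 1589 + 339.35 = 1928.4 tonne/day.
Overhead S13 = S1 − S8 = 1928.4 − 684.18 = 1244.2 tonne/day.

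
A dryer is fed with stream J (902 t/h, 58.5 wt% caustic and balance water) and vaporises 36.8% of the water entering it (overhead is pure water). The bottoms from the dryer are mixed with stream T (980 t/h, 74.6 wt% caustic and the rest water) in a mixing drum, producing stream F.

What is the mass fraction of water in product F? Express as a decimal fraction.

Vapour removed = 0.368×0.415×902 = 137.75 t/h; concentrate = 764.25 t/h.
water reaching the mixer = 236.58 (from concentrate) + 980×0.254 = 485.5 t/h.
Product flow = 764.25 + 980 = 1744.2 t/h; water fraction = 0.2783.

0.2783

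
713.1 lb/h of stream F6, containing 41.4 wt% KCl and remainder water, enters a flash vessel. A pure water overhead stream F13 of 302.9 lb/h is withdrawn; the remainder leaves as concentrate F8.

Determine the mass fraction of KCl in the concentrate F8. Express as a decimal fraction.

KCl is not removed: 713.1×0.414 = 295.22 lb/h of KCl enters F8.
Concentrate = 713.1 − 302.9 = 410.2 lb/h.
Mass fraction = 295.22/410.2 = 0.720.

0.720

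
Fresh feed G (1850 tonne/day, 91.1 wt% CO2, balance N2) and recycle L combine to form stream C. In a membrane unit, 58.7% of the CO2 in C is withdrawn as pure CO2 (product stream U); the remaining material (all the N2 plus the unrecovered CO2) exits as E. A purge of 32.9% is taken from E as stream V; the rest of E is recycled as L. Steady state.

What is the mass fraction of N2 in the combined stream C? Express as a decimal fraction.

N2 enters only via G and leaves only via the purge: 1850×0.089 = 0.329×(N2 in E), and the membrane unit passes all N2, so N2 in C = N2 in E = 500.46 tonne/day.
CO2 in C: m_A = 1850×0.911 + (1−0.329)·(1−0.587)·m_A, so m_A = 1685.4/0.7229 = 2331.4 tonne/day.
C = 2331.4 + 500.46 = 2831.9 tonne/day.
N2 fraction in C = 500.46/2831.9 = 0.177.

0.177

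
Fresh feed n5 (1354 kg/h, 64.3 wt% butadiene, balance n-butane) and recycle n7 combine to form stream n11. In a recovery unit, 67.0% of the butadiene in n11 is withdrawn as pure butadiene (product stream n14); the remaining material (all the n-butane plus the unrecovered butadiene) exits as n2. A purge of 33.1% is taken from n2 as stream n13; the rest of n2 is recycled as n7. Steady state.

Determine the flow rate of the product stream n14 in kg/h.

748.6 kg/h

butadiene in n11: m_A = 1354×0.643 + (1−0.331)·(1−0.670)·m_A, so m_A = 870.62/0.7792 = 1117.3 kg/h.
Product n14 = 0.670×1117.3 = 748.58 kg/h.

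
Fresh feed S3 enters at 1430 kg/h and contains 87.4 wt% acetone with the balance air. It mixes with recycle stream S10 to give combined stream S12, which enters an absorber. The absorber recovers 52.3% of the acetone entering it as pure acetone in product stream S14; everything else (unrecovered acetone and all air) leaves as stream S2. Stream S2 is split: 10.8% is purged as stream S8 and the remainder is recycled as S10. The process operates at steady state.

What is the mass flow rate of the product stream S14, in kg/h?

acetone in S12: m_A = 1430×0.874 + (1−0.108)·(1−0.523)·m_A, so m_A = 1249.8/0.5745 = 2175.4 kg/h.
Product S14 = 0.523×2175.4 = 1137.8 kg/h.

1138 kg/h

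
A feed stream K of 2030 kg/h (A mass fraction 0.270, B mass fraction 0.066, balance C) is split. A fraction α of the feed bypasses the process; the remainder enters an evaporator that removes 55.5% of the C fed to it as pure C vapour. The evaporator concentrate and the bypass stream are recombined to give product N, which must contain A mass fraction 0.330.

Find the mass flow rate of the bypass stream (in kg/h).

All 2030×0.270 = 548.1 kg/h of A reaches N, so N = 548.1/0.330 = 1660.9 kg/h and vapour = 369.09 kg/h.
The evaporator receives (1−α)·2030 of feed at 0.664 C and removes 0.555 of that C:
0.555×0.664×(1−α)×2030 = 369.09
(1−α) = 369.09/748.1 = 0.4934;  α = 0.5066.
Bypass flow = 0.5066×2030 = 1028.5 kg/h.

1028 kg/h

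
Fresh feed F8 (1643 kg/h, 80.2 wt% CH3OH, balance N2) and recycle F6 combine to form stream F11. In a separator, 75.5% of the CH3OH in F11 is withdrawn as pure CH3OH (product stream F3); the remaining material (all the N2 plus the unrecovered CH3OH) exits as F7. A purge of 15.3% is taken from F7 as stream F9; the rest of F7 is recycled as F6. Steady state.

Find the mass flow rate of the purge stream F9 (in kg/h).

387.6 kg/h

N2 enters only via F8 and leaves only via the purge: 1643×0.198 = 0.153×(N2 in F7), and the separator passes all N2, so N2 in F11 = N2 in F7 = 2126.2 kg/h.
CH3OH in F11: m_A = 1643×0.802 + (1−0.153)·(1−0.755)·m_A, so m_A = 1317.7/0.7925 = 1662.7 kg/h.
F7 = (1−0.755)×1662.7 + 2126.2 = 2533.6 kg/h.
Purge F9 = 0.153×2533.6 = 387.64 kg/h.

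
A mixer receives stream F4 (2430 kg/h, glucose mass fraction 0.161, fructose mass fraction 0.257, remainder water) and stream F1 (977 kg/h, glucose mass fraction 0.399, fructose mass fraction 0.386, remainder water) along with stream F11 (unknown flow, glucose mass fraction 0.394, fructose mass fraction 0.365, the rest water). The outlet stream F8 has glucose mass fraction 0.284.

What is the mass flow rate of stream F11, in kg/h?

Let F11 be the unknown flow. Total out = 3407 + F11.
glucose balance: 781.05 + 0.394·F11 = 0.284·(3407 + F11)
(0.394 − 0.284)·F11 = 0.284×3407 − 781.05 = 186.53
F11 = 186.53 / 0.110 = 1695.8 kg/h

1696 kg/h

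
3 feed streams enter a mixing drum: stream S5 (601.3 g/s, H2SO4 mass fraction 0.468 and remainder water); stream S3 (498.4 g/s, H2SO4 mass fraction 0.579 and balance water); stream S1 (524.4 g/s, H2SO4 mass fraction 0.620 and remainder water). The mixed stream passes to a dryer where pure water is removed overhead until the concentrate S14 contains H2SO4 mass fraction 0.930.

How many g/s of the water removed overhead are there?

661.6 g/s

H2SO4 entering = 601.3×0.468 + 498.4×0.579 + 524.4×0.620 = 895.11 g/s.
All H2SO4 reports to S14, so S14 = 895.11/0.930 = 962.48 g/s.
Total feed = 1624.1 g/s; overhead = 1624.1 − 962.48 = 661.62 g/s.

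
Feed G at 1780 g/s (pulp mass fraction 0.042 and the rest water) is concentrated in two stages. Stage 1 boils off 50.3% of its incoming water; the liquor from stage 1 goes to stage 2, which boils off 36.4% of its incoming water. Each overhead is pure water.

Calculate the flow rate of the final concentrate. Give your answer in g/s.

613.8 g/s

water in feed = 1780×0.958 = 1705.2 g/s.
After stage 1: water left = (1−0.503)×1705.2 = 847.5; stream total = 922.26 g/s.
After stage 2: water left = (1−0.364)×847.5 = 539.01; final concentrate = 613.77 g/s.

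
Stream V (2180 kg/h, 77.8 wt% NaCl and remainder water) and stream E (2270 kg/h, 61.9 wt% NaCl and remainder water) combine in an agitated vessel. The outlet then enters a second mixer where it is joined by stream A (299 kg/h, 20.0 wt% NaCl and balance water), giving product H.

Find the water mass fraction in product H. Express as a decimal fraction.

0.334

Overall, product flow = 4749 kg/h.
water in = 2180×0.222 + 2270×0.381 + 299×0.800 = 1588 kg/h.
water fraction in H = 0.334.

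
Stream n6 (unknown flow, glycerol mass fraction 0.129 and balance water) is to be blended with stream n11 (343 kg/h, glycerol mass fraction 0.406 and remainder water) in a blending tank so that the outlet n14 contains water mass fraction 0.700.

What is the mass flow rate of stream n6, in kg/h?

Let n6 be the unknown flow. Total out = 343 + n6.
water balance: 203.74 + 0.871·n6 = 0.700·(343 + n6)
(0.871 − 0.700)·n6 = 0.700×343 − 203.74 = 36.358
n6 = 36.358 / 0.171 = 212.62 kg/h

212.6 kg/h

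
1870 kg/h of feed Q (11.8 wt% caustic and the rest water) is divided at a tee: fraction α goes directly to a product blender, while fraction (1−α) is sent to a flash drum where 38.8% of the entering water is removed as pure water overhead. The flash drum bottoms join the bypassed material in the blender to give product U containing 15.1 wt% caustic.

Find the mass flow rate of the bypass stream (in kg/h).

675.8 kg/h

All 1870×0.118 = 220.66 kg/h of caustic reaches U, so U = 220.66/0.151 = 1461.3 kg/h and vapour = 408.68 kg/h.
The evaporator receives (1−α)·1870 of feed at 0.882 water and removes 0.388 of that water:
0.388×0.882×(1−α)×1870 = 408.68
(1−α) = 408.68/639.94 = 0.6386;  α = 0.3614.
Bypass flow = 0.3614×1870 = 675.8 kg/h.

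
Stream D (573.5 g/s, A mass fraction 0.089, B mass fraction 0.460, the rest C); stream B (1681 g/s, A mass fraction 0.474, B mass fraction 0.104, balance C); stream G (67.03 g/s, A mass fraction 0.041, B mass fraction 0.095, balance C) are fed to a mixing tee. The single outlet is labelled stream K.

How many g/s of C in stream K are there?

C out = C in = 573.5×0.451 + 1681×0.422 + 67.03×0.864 = 1025.9 g/s.

1026 g/s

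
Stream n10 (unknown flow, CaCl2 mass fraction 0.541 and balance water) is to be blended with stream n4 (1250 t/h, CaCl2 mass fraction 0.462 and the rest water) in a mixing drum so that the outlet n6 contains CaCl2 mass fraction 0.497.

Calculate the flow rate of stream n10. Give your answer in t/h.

Let n10 be the unknown flow. Total out = 1250 + n10.
CaCl2 balance: 577.5 + 0.541·n10 = 0.497·(1250 + n10)
(0.541 − 0.497)·n10 = 0.497×1250 − 577.5 = 43.75
n10 = 43.75 / 0.044 = 994.32 t/h

994.3 t/h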